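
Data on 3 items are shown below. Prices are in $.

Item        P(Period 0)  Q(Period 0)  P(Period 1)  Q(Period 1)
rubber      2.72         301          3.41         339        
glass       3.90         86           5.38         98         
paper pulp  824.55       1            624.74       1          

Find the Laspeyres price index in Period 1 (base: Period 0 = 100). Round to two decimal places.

106.83

Laspeyres price index uses base-period quantities as weights.
ΣP(Period 1)·Q(Period 0) = 3.41×301 + 5.38×86 + 624.74×1 = 1026.41 + 462.68 + 624.74 = 2113.83
ΣP(Period 0)·Q(Period 0) = 2.72×301 + 3.90×86 + 824.55×1 = 818.72 + 335.4 + 824.55 = 1978.67
Index = 2113.83 / 1978.67 × 100 = 106.8309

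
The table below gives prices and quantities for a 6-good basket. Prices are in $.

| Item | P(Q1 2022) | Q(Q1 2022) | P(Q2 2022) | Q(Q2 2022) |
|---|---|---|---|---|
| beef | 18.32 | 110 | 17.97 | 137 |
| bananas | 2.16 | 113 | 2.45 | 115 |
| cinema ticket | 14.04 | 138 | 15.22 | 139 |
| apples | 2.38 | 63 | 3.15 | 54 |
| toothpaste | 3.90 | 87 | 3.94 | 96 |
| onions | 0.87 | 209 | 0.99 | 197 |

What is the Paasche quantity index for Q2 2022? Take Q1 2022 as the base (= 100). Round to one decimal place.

109.8

Paasche quantity index uses current-period prices as weights.
ΣP(Q2 2022)·Q(Q2 2022) = 17.97×137 + 2.45×115 + 15.22×139 + 3.15×54 + 3.94×96 + 0.99×197 = 2461.89 + 281.75 + 2115.58 + 170.1 + 378.24 + 195.03 = 5602.59
ΣP(Q2 2022)·Q(Q1 2022) = 17.97×110 + 2.45×113 + 15.22×138 + 3.15×63 + 3.94×87 + 0.99×209 = 1976.7 + 276.85 + 2100.36 + 198.45 + 342.78 + 206.91 = 5102.05
Index = 5602.59 / 5102.05 × 100 = 109.8106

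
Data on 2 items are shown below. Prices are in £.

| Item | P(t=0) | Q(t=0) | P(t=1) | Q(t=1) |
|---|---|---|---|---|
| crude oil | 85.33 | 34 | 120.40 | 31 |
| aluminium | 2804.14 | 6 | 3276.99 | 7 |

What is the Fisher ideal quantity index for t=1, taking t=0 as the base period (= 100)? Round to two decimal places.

112.60

Laspeyres component (base-period weights):
ΣP(t=0)Q(t=1) = 85.33×31 + 2804.14×7 = 2645.23 + 19628.98 = 22274.21
ΣP(t=0)Q(t=0) = 85.33×34 + 2804.14×6 = 2901.22 + 16824.84 = 19726.06
L = 22274.21 / 19726.06 × 100 = 112.9177
Paasche component (current-period weights):
ΣP(t=1)Q(t=1) = 120.40×31 + 3276.99×7 = 3732.4 + 22938.93 = 26671.33
ΣP(t=1)Q(t=0) = 120.40×34 + 3276.99×6 = 4093.6 + 19661.94 = 23755.54
P = 26671.33 / 23755.54 × 100 = 112.2741
Fisher = √(L × P) = √(112.9177 × 112.2741) = 112.5955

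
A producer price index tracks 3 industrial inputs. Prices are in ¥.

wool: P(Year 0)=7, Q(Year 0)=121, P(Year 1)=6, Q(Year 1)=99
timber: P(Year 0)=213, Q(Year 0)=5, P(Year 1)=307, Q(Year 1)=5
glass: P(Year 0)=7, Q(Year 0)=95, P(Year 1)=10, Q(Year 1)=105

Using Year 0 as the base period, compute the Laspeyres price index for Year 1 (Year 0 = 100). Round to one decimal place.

Laspeyres price index uses base-period quantities as weights.
ΣP(Year 1)·Q(Year 0) = 6×121 + 307×5 + 10×95 = 726 + 1535 + 950 = 3211
ΣP(Year 0)·Q(Year 0) = 7×121 + 213×5 + 7×95 = 847 + 1065 + 665 = 2577
Index = 3211 / 2577 × 100 = 124.6023

124.6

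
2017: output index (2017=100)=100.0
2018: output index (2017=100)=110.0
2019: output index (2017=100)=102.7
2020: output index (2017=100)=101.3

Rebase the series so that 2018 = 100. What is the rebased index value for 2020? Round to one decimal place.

92.1

Rebased(2020) = 101.3 / 110.0 × 100 = 92.0909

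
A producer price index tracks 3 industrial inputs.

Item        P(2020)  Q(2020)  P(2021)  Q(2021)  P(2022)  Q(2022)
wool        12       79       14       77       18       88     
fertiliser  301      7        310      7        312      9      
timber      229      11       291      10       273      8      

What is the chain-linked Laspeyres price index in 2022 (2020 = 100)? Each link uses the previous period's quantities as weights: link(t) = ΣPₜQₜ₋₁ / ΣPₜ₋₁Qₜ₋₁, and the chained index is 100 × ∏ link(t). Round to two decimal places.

Link 2020→2021:
ΣP(2021)Q(2020) = 14×79 + 310×7 + 291×11 = 1106 + 2170 + 3201 = 6477
ΣP(2020)Q(2020) = 12×79 + 301×7 + 229×11 = 948 + 2107 + 2519 = 5574
link = 6477/5574 = 1.162002
Link 2021→2022:
ΣP(2022)Q(2021) = 18×77 + 312×7 + 273×10 = 1386 + 2184 + 2730 = 6300
ΣP(2021)Q(2021) = 14×77 + 310×7 + 291×10 = 1078 + 2170 + 2910 = 6158
link = 6300/6158 = 1.023059
Chained index = 100 × 1.162002 × 1.023059 = 118.8797

118.88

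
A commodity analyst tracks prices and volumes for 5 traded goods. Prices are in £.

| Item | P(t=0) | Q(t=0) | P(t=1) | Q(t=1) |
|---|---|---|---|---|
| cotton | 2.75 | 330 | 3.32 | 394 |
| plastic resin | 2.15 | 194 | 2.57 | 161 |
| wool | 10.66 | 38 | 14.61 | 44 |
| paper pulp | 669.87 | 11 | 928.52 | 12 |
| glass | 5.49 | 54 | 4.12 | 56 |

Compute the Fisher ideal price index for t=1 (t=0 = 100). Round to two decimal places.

Laspeyres component (base-period weights):
ΣP(t=1)Q(t=0) = 3.32×330 + 2.57×194 + 14.61×38 + 928.52×11 + 4.12×54 = 1095.6 + 498.58 + 555.18 + 10213.72 + 222.48 = 12585.56
ΣP(t=0)Q(t=0) = 2.75×330 + 2.15×194 + 10.66×38 + 669.87×11 + 5.49×54 = 907.5 + 417.1 + 405.08 + 7368.57 + 296.46 = 9394.71
L = 12585.56 / 9394.71 × 100 = 133.9643
Paasche component (current-period weights):
ΣP(t=1)Q(t=1) = 3.32×394 + 2.57×161 + 14.61×44 + 928.52×12 + 4.12×56 = 1308.08 + 413.77 + 642.84 + 11142.24 + 230.72 = 13737.65
ΣP(t=0)Q(t=1) = 2.75×394 + 2.15×161 + 10.66×44 + 669.87×12 + 5.49×56 = 1083.5 + 346.15 + 469.04 + 8038.44 + 307.44 = 10244.57
P = 13737.65 / 10244.57 × 100 = 134.0969
Fisher = √(L × P) = √(133.9643 × 134.0969) = 134.0306

134.03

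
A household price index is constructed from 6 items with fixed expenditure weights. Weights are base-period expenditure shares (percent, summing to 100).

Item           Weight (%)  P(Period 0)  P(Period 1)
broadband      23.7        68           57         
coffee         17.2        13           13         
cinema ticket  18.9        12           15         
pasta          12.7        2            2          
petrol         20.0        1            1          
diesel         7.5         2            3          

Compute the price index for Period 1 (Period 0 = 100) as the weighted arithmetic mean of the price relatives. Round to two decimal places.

broadband: 23.7 × (57/68) = 23.7 × 0.838235 = 19.8662
coffee: 17.2 × (13/13) = 17.2 × 1.000000 = 17.2000
cinema ticket: 18.9 × (15/12) = 18.9 × 1.250000 = 23.6250
pasta: 12.7 × (2/2) = 12.7 × 1.000000 = 12.7000
petrol: 20.0 × (1/1) = 20.0 × 1.000000 = 20.0000
diesel: 7.5 × (3/2) = 7.5 × 1.500000 = 11.2500
Index = Σ wᵢ·(p₁ᵢ/p₀ᵢ) = 19.8662 + 17.2000 + 23.6250 + 12.7000 + 20.0000 + 11.2500 = 104.6412

104.64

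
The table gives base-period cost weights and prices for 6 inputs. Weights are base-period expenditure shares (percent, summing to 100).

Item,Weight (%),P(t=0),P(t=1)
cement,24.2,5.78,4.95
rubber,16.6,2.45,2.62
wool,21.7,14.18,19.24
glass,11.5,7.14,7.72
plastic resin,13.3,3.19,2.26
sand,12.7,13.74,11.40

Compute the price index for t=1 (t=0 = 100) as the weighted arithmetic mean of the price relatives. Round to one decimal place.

cement: 24.2 × (4.95/5.78) = 24.2 × 0.856401 = 20.7249
rubber: 16.6 × (2.62/2.45) = 16.6 × 1.069388 = 17.7518
wool: 21.7 × (19.24/14.18) = 21.7 × 1.356841 = 29.4434
glass: 11.5 × (7.72/7.14) = 11.5 × 1.081232 = 12.4342
plastic resin: 13.3 × (2.26/3.19) = 13.3 × 0.708464 = 9.4226
sand: 12.7 × (11.40/13.74) = 12.7 × 0.829694 = 10.5371
Index = Σ wᵢ·(p₁ᵢ/p₀ᵢ) = 20.7249 + 17.7518 + 29.4434 + 12.4342 + 9.4226 + 10.5371 = 100.3141

100.3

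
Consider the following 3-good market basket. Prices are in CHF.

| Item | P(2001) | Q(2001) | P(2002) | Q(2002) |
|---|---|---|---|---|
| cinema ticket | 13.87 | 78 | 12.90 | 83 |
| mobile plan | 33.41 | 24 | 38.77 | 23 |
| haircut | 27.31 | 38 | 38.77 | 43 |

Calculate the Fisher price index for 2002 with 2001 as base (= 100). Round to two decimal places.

117.01

Laspeyres component (base-period weights):
ΣP(2002)Q(2001) = 12.90×78 + 38.77×24 + 38.77×38 = 1006.2 + 930.48 + 1473.26 = 3409.94
ΣP(2001)Q(2001) = 13.87×78 + 33.41×24 + 27.31×38 = 1081.86 + 801.84 + 1037.78 = 2921.48
L = 3409.94 / 2921.48 × 100 = 116.7196
Paasche component (current-period weights):
ΣP(2002)Q(2002) = 12.90×83 + 38.77×23 + 38.77×43 = 1070.7 + 891.71 + 1667.11 = 3629.52
ΣP(2001)Q(2002) = 13.87×83 + 33.41×23 + 27.31×43 = 1151.21 + 768.43 + 1174.33 = 3093.97
P = 3629.52 / 3093.97 × 100 = 117.3095
Fisher = √(L × P) = √(116.7196 × 117.3095) = 117.0142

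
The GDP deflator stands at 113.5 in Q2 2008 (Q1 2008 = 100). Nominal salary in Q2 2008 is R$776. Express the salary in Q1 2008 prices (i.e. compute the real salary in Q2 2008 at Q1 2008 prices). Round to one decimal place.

683.7

Real = Nominal ÷ (Index/100) = 776 ÷ (113.5/100)
     = 776 ÷ 1.135 = 683.7004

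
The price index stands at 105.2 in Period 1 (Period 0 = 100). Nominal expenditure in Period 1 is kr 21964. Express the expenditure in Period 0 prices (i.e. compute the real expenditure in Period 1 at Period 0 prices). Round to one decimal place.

Real = Nominal ÷ (Index/100) = 21964 ÷ (105.2/100)
     = 21964 ÷ 1.052 = 20878.3270

20878.3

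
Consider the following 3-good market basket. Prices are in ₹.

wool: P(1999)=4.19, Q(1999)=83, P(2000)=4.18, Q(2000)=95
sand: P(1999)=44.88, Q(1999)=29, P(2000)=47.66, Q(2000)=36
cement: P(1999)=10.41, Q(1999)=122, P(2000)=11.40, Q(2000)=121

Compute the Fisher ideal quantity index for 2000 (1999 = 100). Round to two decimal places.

Laspeyres component (base-period weights):
ΣP(1999)Q(2000) = 4.19×95 + 44.88×36 + 10.41×121 = 398.05 + 1615.68 + 1259.61 = 3273.34
ΣP(1999)Q(1999) = 4.19×83 + 44.88×29 + 10.41×122 = 347.77 + 1301.52 + 1270.02 = 2919.31
L = 3273.34 / 2919.31 × 100 = 112.1272
Paasche component (current-period weights):
ΣP(2000)Q(2000) = 4.18×95 + 47.66×36 + 11.40×121 = 397.1 + 1715.76 + 1379.4 = 3492.26
ΣP(2000)Q(1999) = 4.18×83 + 47.66×29 + 11.40×122 = 346.94 + 1382.14 + 1390.8 = 3119.88
P = 3492.26 / 3119.88 × 100 = 111.9357
Fisher = √(L × P) = √(112.1272 × 111.9357) = 112.0314

112.03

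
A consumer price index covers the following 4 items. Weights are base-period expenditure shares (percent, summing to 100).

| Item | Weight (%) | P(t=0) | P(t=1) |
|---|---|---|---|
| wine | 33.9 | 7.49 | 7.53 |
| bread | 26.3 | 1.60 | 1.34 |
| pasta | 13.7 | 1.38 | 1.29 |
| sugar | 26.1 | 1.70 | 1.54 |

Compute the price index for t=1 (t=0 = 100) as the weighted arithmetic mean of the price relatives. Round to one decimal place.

92.6

wine: 33.9 × (7.53/7.49) = 33.9 × 1.005340 = 34.0810
bread: 26.3 × (1.34/1.60) = 26.3 × 0.837500 = 22.0263
pasta: 13.7 × (1.29/1.38) = 13.7 × 0.934783 = 12.8065
sugar: 26.1 × (1.54/1.70) = 26.1 × 0.905882 = 23.6435
Index = Σ wᵢ·(p₁ᵢ/p₀ᵢ) = 34.0810 + 22.0263 + 12.8065 + 23.6435 = 92.5573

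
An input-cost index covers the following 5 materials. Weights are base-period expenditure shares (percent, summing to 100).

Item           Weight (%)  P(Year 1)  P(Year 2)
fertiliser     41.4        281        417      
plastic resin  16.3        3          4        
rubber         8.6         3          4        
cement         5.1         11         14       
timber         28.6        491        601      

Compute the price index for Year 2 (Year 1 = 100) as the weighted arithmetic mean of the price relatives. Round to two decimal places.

136.14

fertiliser: 41.4 × (417/281) = 41.4 × 1.483986 = 61.4370
plastic resin: 16.3 × (4/3) = 16.3 × 1.333333 = 21.7333
rubber: 8.6 × (4/3) = 8.6 × 1.333333 = 11.4667
cement: 5.1 × (14/11) = 5.1 × 1.272727 = 6.4909
timber: 28.6 × (601/491) = 28.6 × 1.224033 = 35.0073
Index = Σ wᵢ·(p₁ᵢ/p₀ᵢ) = 61.4370 + 21.7333 + 11.4667 + 6.4909 + 35.0073 = 136.1353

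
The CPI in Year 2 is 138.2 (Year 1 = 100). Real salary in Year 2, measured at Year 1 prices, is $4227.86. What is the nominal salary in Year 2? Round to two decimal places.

5842.90

Nominal = Real × (Index/100) = 4227.86 × (138.2/100)
        = 4227.86 × 1.382 = 5842.9025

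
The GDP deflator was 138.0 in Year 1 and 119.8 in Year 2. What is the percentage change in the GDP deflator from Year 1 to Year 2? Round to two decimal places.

Change = (119.8 − 138.0) / 138.0 × 100
       = -18.2 / 138.0 × 100 = -13.1884%

-13.19%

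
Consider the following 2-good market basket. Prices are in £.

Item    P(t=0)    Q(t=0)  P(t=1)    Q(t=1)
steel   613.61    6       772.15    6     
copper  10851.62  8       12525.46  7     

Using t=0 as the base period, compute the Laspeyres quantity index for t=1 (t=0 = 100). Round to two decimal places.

88.01

Laspeyres quantity index uses base-period prices as weights.
ΣP(t=0)·Q(t=1) = 613.61×6 + 10851.62×7 = 3681.66 + 75961.34 = 79643
ΣP(t=0)·Q(t=0) = 613.61×6 + 10851.62×8 = 3681.66 + 86812.96 = 90494.62
Index = 79643 / 90494.62 × 100 = 88.0085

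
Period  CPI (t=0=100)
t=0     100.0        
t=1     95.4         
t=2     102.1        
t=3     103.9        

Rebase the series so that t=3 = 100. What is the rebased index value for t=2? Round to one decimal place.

Rebased(t=2) = 102.1 / 103.9 × 100 = 98.2676

98.3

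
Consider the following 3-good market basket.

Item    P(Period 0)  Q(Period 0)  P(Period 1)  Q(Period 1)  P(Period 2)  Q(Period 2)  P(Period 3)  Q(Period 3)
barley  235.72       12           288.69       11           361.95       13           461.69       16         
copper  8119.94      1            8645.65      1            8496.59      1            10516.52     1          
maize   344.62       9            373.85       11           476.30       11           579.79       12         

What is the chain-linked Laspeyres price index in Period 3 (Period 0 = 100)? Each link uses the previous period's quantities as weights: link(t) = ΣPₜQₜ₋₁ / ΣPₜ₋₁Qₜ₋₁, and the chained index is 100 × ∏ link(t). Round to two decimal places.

152.05

Link Period 0→Period 1:
ΣP(Period 1)Q(Period 0) = 288.69×12 + 8645.65×1 + 373.85×9 = 3464.28 + 8645.65 + 3364.65 = 15474.58
ΣP(Period 0)Q(Period 0) = 235.72×12 + 8119.94×1 + 344.62×9 = 2828.64 + 8119.94 + 3101.58 = 14050.16
link = 15474.58/14050.16 = 1.101381
Link Period 1→Period 2:
ΣP(Period 2)Q(Period 1) = 361.95×11 + 8496.59×1 + 476.30×11 = 3981.45 + 8496.59 + 5239.3 = 17717.34
ΣP(Period 1)Q(Period 1) = 288.69×11 + 8645.65×1 + 373.85×11 = 3175.59 + 8645.65 + 4112.35 = 15933.59
link = 17717.34/15933.59 = 1.111949
Link Period 2→Period 3:
ΣP(Period 3)Q(Period 2) = 461.69×13 + 10516.52×1 + 579.79×11 = 6001.97 + 10516.52 + 6377.69 = 22896.18
ΣP(Period 2)Q(Period 2) = 361.95×13 + 8496.59×1 + 476.30×11 = 4705.35 + 8496.59 + 5239.3 = 18441.24
link = 22896.18/18441.24 = 1.241575
Chained index = 100 × 1.101381 × 1.111949 × 1.241575 = 152.0531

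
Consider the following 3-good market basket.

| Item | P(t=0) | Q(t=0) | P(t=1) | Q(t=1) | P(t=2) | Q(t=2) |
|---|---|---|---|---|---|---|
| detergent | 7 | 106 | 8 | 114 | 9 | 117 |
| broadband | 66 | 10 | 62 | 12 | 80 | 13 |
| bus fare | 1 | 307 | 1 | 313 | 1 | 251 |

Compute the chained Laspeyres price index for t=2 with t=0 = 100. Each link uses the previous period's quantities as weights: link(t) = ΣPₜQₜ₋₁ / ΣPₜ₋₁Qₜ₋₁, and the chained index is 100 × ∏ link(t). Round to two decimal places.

Link t=0→t=1:
ΣP(t=1)Q(t=0) = 8×106 + 62×10 + 1×307 = 848 + 620 + 307 = 1775
ΣP(t=0)Q(t=0) = 7×106 + 66×10 + 1×307 = 742 + 660 + 307 = 1709
link = 1775/1709 = 1.038619
Link t=1→t=2:
ΣP(t=2)Q(t=1) = 9×114 + 80×12 + 1×313 = 1026 + 960 + 313 = 2299
ΣP(t=1)Q(t=1) = 8×114 + 62×12 + 1×313 = 912 + 744 + 313 = 1969
link = 2299/1969 = 1.167598
Chained index = 100 × 1.038619 × 1.167598 = 121.2689

121.27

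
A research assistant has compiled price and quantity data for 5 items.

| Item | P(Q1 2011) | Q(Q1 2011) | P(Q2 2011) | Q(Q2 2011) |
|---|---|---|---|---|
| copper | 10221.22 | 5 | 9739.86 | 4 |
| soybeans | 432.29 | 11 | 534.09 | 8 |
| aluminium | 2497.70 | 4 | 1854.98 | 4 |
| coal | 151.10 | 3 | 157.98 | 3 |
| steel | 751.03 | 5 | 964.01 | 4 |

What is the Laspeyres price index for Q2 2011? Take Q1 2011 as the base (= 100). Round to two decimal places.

96.04

Laspeyres price index uses base-period quantities as weights.
ΣP(Q2 2011)·Q(Q1 2011) = 9739.86×5 + 534.09×11 + 1854.98×4 + 157.98×3 + 964.01×5 = 48699.3 + 5874.99 + 7419.92 + 473.94 + 4820.05 = 67288.2
ΣP(Q1 2011)·Q(Q1 2011) = 10221.22×5 + 432.29×11 + 2497.70×4 + 151.10×3 + 751.03×5 = 51106.1 + 4755.19 + 9990.8 + 453.3 + 3755.15 = 70060.54
Index = 67288.2 / 70060.54 × 100 = 96.0429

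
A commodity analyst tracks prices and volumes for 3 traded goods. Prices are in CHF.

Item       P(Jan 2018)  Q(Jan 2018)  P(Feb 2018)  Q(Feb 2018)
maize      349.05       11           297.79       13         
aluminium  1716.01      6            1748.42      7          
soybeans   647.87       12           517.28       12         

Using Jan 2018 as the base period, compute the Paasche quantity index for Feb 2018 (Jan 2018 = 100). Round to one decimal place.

111.7

Paasche quantity index uses current-period prices as weights.
ΣP(Feb 2018)·Q(Feb 2018) = 297.79×13 + 1748.42×7 + 517.28×12 = 3871.27 + 12238.94 + 6207.36 = 22317.57
ΣP(Feb 2018)·Q(Jan 2018) = 297.79×11 + 1748.42×6 + 517.28×12 = 3275.69 + 10490.52 + 6207.36 = 19973.57
Index = 22317.57 / 19973.57 × 100 = 111.7355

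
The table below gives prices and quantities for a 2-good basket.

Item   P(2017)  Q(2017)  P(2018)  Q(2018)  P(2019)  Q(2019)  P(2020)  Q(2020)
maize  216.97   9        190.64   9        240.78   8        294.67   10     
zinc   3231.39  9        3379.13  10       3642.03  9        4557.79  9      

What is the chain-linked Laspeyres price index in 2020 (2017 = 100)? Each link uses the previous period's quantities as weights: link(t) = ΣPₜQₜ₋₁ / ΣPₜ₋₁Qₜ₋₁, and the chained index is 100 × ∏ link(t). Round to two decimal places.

140.62

Link 2017→2018:
ΣP(2018)Q(2017) = 190.64×9 + 3379.13×9 = 1715.76 + 30412.17 = 32127.93
ΣP(2017)Q(2017) = 216.97×9 + 3231.39×9 = 1952.73 + 29082.51 = 31035.24
link = 32127.93/31035.24 = 1.035208
Link 2018→2019:
ΣP(2019)Q(2018) = 240.78×9 + 3642.03×10 = 2167.02 + 36420.3 = 38587.32
ΣP(2018)Q(2018) = 190.64×9 + 3379.13×10 = 1715.76 + 33791.3 = 35507.06
link = 38587.32/35507.06 = 1.086751
Link 2019→2020:
ΣP(2020)Q(2019) = 294.67×8 + 4557.79×9 = 2357.36 + 41020.11 = 43377.47
ΣP(2019)Q(2019) = 240.78×8 + 3642.03×9 = 1926.24 + 32778.27 = 34704.51
link = 43377.47/34704.51 = 1.249909
Chained index = 100 × 1.035208 × 1.086751 × 1.249909 = 140.6164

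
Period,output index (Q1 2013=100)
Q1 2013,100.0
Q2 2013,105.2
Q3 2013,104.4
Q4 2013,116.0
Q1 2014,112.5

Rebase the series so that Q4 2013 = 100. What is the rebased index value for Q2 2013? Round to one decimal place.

Rebased(Q2 2013) = 105.2 / 116.0 × 100 = 90.6897

90.7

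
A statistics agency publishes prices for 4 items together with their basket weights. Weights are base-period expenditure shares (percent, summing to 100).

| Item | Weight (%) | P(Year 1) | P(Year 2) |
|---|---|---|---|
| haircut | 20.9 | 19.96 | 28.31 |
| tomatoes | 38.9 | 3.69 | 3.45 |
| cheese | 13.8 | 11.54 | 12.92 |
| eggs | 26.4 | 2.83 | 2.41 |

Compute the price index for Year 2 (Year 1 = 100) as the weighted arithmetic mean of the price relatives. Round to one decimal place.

haircut: 20.9 × (28.31/19.96) = 20.9 × 1.418337 = 29.6432
tomatoes: 38.9 × (3.45/3.69) = 38.9 × 0.934959 = 36.3699
cheese: 13.8 × (12.92/11.54) = 13.8 × 1.119584 = 15.4503
eggs: 26.4 × (2.41/2.83) = 26.4 × 0.851590 = 22.4820
Index = Σ wᵢ·(p₁ᵢ/p₀ᵢ) = 29.6432 + 36.3699 + 15.4503 + 22.4820 = 103.9454

103.9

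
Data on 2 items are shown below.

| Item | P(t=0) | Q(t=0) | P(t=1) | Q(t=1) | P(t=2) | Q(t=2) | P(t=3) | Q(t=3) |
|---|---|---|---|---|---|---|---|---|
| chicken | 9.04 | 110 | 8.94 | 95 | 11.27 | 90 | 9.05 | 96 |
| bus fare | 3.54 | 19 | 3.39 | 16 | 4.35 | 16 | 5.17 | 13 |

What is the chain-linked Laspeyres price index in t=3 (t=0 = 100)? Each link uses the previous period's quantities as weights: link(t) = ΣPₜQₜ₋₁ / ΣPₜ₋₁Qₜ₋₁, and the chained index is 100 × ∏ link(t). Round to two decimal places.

Link t=0→t=1:
ΣP(t=1)Q(t=0) = 8.94×110 + 3.39×19 = 983.4 + 64.41 = 1047.81
ΣP(t=0)Q(t=0) = 9.04×110 + 3.54×19 = 994.4 + 67.26 = 1061.66
link = 1047.81/1061.66 = 0.986954
Link t=1→t=2:
ΣP(t=2)Q(t=1) = 11.27×95 + 4.35×16 = 1070.65 + 69.6 = 1140.25
ΣP(t=1)Q(t=1) = 8.94×95 + 3.39×16 = 849.3 + 54.24 = 903.54
link = 1140.25/903.54 = 1.261981
Link t=2→t=3:
ΣP(t=3)Q(t=2) = 9.05×90 + 5.17×16 = 814.5 + 82.72 = 897.22
ΣP(t=2)Q(t=2) = 11.27×90 + 4.35×16 = 1014.3 + 69.6 = 1083.9
link = 897.22/1083.9 = 0.827770
Chained index = 100 × 0.986954 × 1.261981 × 0.827770 = 103.1002

103.10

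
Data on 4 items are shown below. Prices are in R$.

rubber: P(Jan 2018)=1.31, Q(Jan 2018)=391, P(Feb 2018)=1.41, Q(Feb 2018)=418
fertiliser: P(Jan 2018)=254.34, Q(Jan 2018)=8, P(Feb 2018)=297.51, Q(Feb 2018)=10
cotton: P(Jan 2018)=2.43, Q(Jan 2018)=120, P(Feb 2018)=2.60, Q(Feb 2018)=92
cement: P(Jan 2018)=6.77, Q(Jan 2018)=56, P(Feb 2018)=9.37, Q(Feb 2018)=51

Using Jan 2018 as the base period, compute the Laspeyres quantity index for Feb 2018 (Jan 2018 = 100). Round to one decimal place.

113.7

Laspeyres quantity index uses base-period prices as weights.
ΣP(Jan 2018)·Q(Feb 2018) = 1.31×418 + 254.34×10 + 2.43×92 + 6.77×51 = 547.58 + 2543.4 + 223.56 + 345.27 = 3659.81
ΣP(Jan 2018)·Q(Jan 2018) = 1.31×391 + 254.34×8 + 2.43×120 + 6.77×56 = 512.21 + 2034.72 + 291.6 + 379.12 = 3217.65
Index = 3659.81 / 3217.65 × 100 = 113.7417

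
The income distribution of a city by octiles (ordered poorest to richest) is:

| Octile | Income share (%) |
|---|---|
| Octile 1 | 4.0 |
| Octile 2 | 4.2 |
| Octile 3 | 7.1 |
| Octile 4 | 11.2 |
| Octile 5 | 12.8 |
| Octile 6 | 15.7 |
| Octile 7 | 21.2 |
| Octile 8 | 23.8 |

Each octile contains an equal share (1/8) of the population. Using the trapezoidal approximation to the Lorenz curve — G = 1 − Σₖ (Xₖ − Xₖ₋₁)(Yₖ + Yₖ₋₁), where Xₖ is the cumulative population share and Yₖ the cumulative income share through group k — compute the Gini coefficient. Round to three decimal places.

Cumulative income shares Yₖ: 0.0400, 0.0820, 0.1530, 0.2650, 0.3930, 0.5500, 0.7620, 1.0000
Σ (Xₖ−Xₖ₋₁)(Yₖ+Yₖ₋₁) = (1/8)(0.0400+0.0000) + (1/8)(0.0820+0.0400) + (1/8)(0.1530+0.0820) + (1/8)(0.2650+0.1530) + (1/8)(0.3930+0.2650) + (1/8)(0.5500+0.3930) + (1/8)(0.7620+0.5500) + (1/8)(1.0000+0.7620)
  = 0.0050 + 0.0152 + 0.0294 + 0.0523 + 0.0823 + 0.1179 + 0.1640 + 0.2203 = 0.6863
G = 1 − 0.6863 = 0.3137

0.314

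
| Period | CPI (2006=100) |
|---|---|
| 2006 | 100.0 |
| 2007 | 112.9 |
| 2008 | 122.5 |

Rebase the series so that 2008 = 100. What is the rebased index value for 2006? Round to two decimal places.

81.63

Rebased(2006) = 100.0 / 122.5 × 100 = 81.6327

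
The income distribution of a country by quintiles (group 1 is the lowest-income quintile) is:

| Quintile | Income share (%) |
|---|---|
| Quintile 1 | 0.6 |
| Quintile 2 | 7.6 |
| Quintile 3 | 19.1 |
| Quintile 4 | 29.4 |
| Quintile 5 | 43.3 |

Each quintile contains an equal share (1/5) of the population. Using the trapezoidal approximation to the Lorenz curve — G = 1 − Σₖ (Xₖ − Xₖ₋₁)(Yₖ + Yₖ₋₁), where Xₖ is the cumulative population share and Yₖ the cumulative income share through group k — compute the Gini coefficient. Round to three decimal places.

Cumulative income shares Yₖ: 0.0060, 0.0820, 0.2730, 0.5670, 1.0000
Σ (Xₖ−Xₖ₋₁)(Yₖ+Yₖ₋₁) = (1/5)(0.0060+0.0000) + (1/5)(0.0820+0.0060) + (1/5)(0.2730+0.0820) + (1/5)(0.5670+0.2730) + (1/5)(1.0000+0.5670)
  = 0.0012 + 0.0176 + 0.0710 + 0.1680 + 0.3134 = 0.5712
G = 1 − 0.5712 = 0.4288

0.429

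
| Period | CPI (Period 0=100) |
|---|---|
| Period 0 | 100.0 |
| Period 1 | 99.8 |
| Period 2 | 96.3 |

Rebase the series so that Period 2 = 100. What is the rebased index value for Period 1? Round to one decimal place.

Rebased(Period 1) = 99.8 / 96.3 × 100 = 103.6345

103.6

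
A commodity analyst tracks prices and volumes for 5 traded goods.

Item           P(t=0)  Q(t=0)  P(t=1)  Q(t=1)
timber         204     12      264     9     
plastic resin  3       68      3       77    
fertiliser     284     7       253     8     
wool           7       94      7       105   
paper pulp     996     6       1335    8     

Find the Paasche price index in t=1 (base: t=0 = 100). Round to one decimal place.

123.0

Paasche price index uses current-period quantities as weights.
ΣP(t=1)·Q(t=1) = 264×9 + 3×77 + 253×8 + 7×105 + 1335×8 = 2376 + 231 + 2024 + 735 + 10680 = 16046
ΣP(t=0)·Q(t=1) = 204×9 + 3×77 + 284×8 + 7×105 + 996×8 = 1836 + 231 + 2272 + 735 + 7968 = 13042
Index = 16046 / 13042 × 100 = 123.0333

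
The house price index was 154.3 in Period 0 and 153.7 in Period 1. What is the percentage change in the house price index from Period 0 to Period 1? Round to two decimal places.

Change = (153.7 − 154.3) / 154.3 × 100
       = -0.6 / 154.3 × 100 = -0.3889%

-0.39%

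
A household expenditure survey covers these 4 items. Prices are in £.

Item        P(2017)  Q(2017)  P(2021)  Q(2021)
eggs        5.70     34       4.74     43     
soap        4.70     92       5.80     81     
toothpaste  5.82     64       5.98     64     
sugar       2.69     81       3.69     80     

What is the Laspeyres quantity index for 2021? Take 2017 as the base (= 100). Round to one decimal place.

Laspeyres quantity index uses base-period prices as weights.
ΣP(2017)·Q(2021) = 5.70×43 + 4.70×81 + 5.82×64 + 2.69×80 = 245.1 + 380.7 + 372.48 + 215.2 = 1213.48
ΣP(2017)·Q(2017) = 5.70×34 + 4.70×92 + 5.82×64 + 2.69×81 = 193.8 + 432.4 + 372.48 + 217.89 = 1216.57
Index = 1213.48 / 1216.57 × 100 = 99.7460

99.7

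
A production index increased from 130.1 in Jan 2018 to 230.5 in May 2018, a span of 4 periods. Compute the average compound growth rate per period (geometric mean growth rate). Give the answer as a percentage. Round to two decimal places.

15.37%

Growth factor = (230.5/130.1)^(1/4) = (1.771714)^(1/4) = 1.153715
Growth rate = 1.153715 − 1 = 0.153715 = 15.3715%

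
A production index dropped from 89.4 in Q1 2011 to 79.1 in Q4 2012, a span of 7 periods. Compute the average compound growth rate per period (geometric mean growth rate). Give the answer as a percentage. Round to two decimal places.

-1.73%

Growth factor = (79.1/89.4)^(1/7) = (0.884787)^(1/7) = 0.982665
Growth rate = 0.982665 − 1 = -0.017335 = -1.7335%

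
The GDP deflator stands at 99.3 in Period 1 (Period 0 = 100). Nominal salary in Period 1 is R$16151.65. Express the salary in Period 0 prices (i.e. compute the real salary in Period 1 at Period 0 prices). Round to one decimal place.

16265.5

Real = Nominal ÷ (Index/100) = 16151.65 ÷ (99.3/100)
     = 16151.65 ÷ 0.993 = 16265.5086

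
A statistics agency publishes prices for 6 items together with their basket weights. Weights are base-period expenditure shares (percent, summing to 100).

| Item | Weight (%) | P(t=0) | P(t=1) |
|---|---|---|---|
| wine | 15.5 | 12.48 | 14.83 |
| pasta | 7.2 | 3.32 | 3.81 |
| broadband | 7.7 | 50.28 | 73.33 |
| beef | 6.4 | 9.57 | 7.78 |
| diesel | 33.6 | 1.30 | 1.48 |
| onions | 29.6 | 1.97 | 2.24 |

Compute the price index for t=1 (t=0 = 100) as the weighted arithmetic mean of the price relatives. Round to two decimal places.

115.02

wine: 15.5 × (14.83/12.48) = 15.5 × 1.188301 = 18.4187
pasta: 7.2 × (3.81/3.32) = 7.2 × 1.147590 = 8.2627
broadband: 7.7 × (73.33/50.28) = 7.7 × 1.458433 = 11.2299
beef: 6.4 × (7.78/9.57) = 6.4 × 0.812957 = 5.2029
diesel: 33.6 × (1.48/1.30) = 33.6 × 1.138462 = 38.2523
onions: 29.6 × (2.24/1.97) = 29.6 × 1.137056 = 33.6569
Index = Σ wᵢ·(p₁ᵢ/p₀ᵢ) = 18.4187 + 8.2627 + 11.2299 + 5.2029 + 38.2523 + 33.6569 = 115.0233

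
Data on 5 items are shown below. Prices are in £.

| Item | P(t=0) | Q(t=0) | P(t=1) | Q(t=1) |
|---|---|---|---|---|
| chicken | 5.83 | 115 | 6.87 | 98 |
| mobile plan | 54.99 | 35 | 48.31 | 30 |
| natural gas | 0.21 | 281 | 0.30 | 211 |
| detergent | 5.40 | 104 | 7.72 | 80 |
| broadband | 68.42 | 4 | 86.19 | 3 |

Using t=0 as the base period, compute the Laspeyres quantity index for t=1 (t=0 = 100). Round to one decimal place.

83.2

Laspeyres quantity index uses base-period prices as weights.
ΣP(t=0)·Q(t=1) = 5.83×98 + 54.99×30 + 0.21×211 + 5.40×80 + 68.42×3 = 571.34 + 1649.7 + 44.31 + 432 + 205.26 = 2902.61
ΣP(t=0)·Q(t=0) = 5.83×115 + 54.99×35 + 0.21×281 + 5.40×104 + 68.42×4 = 670.45 + 1924.65 + 59.01 + 561.6 + 273.68 = 3489.39
Index = 2902.61 / 3489.39 × 100 = 83.1839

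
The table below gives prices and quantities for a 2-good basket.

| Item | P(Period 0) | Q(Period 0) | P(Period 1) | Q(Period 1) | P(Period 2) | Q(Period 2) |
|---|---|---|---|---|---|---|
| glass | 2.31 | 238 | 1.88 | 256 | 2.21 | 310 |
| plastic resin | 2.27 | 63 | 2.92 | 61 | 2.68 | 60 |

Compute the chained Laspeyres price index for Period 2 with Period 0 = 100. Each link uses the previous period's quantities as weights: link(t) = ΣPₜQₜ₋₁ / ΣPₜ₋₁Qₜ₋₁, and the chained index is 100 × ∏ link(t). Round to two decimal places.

Link Period 0→Period 1:
ΣP(Period 1)Q(Period 0) = 1.88×238 + 2.92×63 = 447.44 + 183.96 = 631.4
ΣP(Period 0)Q(Period 0) = 2.31×238 + 2.27×63 = 549.78 + 143.01 = 692.79
link = 631.4/692.79 = 0.911387
Link Period 1→Period 2:
ΣP(Period 2)Q(Period 1) = 2.21×256 + 2.68×61 = 565.76 + 163.48 = 729.24
ΣP(Period 1)Q(Period 1) = 1.88×256 + 2.92×61 = 481.28 + 178.12 = 659.4
link = 729.24/659.4 = 1.105914
Chained index = 100 × 0.911387 × 1.105914 = 100.7916

100.79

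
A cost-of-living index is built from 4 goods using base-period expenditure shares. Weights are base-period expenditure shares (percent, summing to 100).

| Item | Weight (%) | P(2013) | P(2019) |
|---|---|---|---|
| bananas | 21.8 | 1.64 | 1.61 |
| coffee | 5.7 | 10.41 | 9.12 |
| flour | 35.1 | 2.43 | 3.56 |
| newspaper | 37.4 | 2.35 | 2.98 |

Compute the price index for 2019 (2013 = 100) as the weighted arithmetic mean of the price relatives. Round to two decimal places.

bananas: 21.8 × (1.61/1.64) = 21.8 × 0.981707 = 21.4012
coffee: 5.7 × (9.12/10.41) = 5.7 × 0.876081 = 4.9937
flour: 35.1 × (3.56/2.43) = 35.1 × 1.465021 = 51.4222
newspaper: 37.4 × (2.98/2.35) = 37.4 × 1.268085 = 47.4264
Index = Σ wᵢ·(p₁ᵢ/p₀ᵢ) = 21.4012 + 4.9937 + 51.4222 + 47.4264 = 125.2435

125.24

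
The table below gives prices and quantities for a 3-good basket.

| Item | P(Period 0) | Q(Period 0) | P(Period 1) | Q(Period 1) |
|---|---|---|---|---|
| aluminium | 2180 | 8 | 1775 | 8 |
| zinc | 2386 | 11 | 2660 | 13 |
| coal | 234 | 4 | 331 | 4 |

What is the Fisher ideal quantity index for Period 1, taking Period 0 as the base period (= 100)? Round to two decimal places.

111.29

Laspeyres component (base-period weights):
ΣP(Period 0)Q(Period 1) = 2180×8 + 2386×13 + 234×4 = 17440 + 31018 + 936 = 49394
ΣP(Period 0)Q(Period 0) = 2180×8 + 2386×11 + 234×4 = 17440 + 26246 + 936 = 44622
L = 49394 / 44622 × 100 = 110.6943
Paasche component (current-period weights):
ΣP(Period 1)Q(Period 1) = 1775×8 + 2660×13 + 331×4 = 14200 + 34580 + 1324 = 50104
ΣP(Period 1)Q(Period 0) = 1775×8 + 2660×11 + 331×4 = 14200 + 29260 + 1324 = 44784
P = 50104 / 44784 × 100 = 111.8792
Fisher = √(L × P) = √(110.6943 × 111.8792) = 111.2852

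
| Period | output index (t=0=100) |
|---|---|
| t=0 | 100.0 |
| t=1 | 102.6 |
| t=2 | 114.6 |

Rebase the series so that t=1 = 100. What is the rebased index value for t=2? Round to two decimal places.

Rebased(t=2) = 114.6 / 102.6 × 100 = 111.6959

111.70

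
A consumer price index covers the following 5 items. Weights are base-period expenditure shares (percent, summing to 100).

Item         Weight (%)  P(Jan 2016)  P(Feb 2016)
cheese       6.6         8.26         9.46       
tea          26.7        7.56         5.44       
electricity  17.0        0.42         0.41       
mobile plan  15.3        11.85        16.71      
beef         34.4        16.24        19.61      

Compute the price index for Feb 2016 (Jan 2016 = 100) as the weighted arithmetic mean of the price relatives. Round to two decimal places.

106.48

cheese: 6.6 × (9.46/8.26) = 6.6 × 1.145278 = 7.5588
tea: 26.7 × (5.44/7.56) = 26.7 × 0.719577 = 19.2127
electricity: 17.0 × (0.41/0.42) = 17.0 × 0.976190 = 16.5952
mobile plan: 15.3 × (16.71/11.85) = 15.3 × 1.410127 = 21.5749
beef: 34.4 × (19.61/16.24) = 34.4 × 1.207512 = 41.5384
Index = Σ wᵢ·(p₁ᵢ/p₀ᵢ) = 7.5588 + 19.2127 + 16.5952 + 21.5749 + 41.5384 = 106.4801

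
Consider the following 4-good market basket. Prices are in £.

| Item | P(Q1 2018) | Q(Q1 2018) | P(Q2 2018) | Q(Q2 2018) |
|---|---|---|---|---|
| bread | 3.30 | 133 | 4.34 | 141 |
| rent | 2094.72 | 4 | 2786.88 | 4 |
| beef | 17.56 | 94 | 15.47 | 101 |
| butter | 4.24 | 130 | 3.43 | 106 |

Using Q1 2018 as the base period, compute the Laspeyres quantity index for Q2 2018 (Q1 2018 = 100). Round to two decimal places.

100.43

Laspeyres quantity index uses base-period prices as weights.
ΣP(Q1 2018)·Q(Q2 2018) = 3.30×141 + 2094.72×4 + 17.56×101 + 4.24×106 = 465.3 + 8378.88 + 1773.56 + 449.44 = 11067.18
ΣP(Q1 2018)·Q(Q1 2018) = 3.30×133 + 2094.72×4 + 17.56×94 + 4.24×130 = 438.9 + 8378.88 + 1650.64 + 551.2 = 11019.62
Index = 11067.18 / 11019.62 × 100 = 100.4316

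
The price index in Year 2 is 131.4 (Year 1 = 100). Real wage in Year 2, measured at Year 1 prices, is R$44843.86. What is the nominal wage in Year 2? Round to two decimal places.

58924.83

Nominal = Real × (Index/100) = 44843.86 × (131.4/100)
        = 44843.86 × 1.314 = 58924.8320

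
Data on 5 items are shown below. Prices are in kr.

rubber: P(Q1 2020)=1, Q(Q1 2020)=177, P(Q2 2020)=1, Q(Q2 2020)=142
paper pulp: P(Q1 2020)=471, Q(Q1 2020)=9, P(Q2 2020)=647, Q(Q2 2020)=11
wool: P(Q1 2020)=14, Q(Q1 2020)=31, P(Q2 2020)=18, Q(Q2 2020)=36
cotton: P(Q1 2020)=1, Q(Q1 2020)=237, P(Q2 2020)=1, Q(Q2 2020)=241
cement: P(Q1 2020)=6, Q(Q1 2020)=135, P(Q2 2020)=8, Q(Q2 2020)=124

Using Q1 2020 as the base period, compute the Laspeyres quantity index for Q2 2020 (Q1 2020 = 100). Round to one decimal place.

115.5

Laspeyres quantity index uses base-period prices as weights.
ΣP(Q1 2020)·Q(Q2 2020) = 1×142 + 471×11 + 14×36 + 1×241 + 6×124 = 142 + 5181 + 504 + 241 + 744 = 6812
ΣP(Q1 2020)·Q(Q1 2020) = 1×177 + 471×9 + 14×31 + 1×237 + 6×135 = 177 + 4239 + 434 + 237 + 810 = 5897
Index = 6812 / 5897 × 100 = 115.5164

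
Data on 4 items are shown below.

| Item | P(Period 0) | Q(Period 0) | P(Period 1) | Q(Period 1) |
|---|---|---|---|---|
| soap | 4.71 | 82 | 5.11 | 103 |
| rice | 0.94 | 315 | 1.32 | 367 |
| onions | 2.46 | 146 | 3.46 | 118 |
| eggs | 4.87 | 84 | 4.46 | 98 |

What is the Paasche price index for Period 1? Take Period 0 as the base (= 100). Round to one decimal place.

Paasche price index uses current-period quantities as weights.
ΣP(Period 1)·Q(Period 1) = 5.11×103 + 1.32×367 + 3.46×118 + 4.46×98 = 526.33 + 484.44 + 408.28 + 437.08 = 1856.13
ΣP(Period 0)·Q(Period 1) = 4.71×103 + 0.94×367 + 2.46×118 + 4.87×98 = 485.13 + 344.98 + 290.28 + 477.26 = 1597.65
Index = 1856.13 / 1597.65 × 100 = 116.1788

116.2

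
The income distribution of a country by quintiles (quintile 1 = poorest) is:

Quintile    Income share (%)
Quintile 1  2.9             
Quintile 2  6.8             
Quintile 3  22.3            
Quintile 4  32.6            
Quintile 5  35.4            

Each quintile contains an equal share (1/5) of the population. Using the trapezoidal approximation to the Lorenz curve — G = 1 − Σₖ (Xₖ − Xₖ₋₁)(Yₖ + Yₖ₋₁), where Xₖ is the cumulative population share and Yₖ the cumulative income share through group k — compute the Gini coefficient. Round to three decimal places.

Cumulative income shares Yₖ: 0.0290, 0.0970, 0.3200, 0.6460, 1.0000
Σ (Xₖ−Xₖ₋₁)(Yₖ+Yₖ₋₁) = (1/5)(0.0290+0.0000) + (1/5)(0.0970+0.0290) + (1/5)(0.3200+0.0970) + (1/5)(0.6460+0.3200) + (1/5)(1.0000+0.6460)
  = 0.0058 + 0.0252 + 0.0834 + 0.1932 + 0.3292 = 0.6368
G = 1 − 0.6368 = 0.3632

0.363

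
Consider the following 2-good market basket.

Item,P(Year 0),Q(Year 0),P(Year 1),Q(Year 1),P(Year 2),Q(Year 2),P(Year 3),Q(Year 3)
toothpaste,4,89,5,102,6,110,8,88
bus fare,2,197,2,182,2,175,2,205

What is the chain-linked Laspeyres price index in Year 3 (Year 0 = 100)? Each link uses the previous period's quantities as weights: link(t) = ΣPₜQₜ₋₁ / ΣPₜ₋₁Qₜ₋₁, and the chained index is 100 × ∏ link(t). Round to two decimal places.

Link Year 0→Year 1:
ΣP(Year 1)Q(Year 0) = 5×89 + 2×197 = 445 + 394 = 839
ΣP(Year 0)Q(Year 0) = 4×89 + 2×197 = 356 + 394 = 750
link = 839/750 = 1.118667
Link Year 1→Year 2:
ΣP(Year 2)Q(Year 1) = 6×102 + 2×182 = 612 + 364 = 976
ΣP(Year 1)Q(Year 1) = 5×102 + 2×182 = 510 + 364 = 874
link = 976/874 = 1.116705
Link Year 2→Year 3:
ΣP(Year 3)Q(Year 2) = 8×110 + 2×175 = 880 + 350 = 1230
ΣP(Year 2)Q(Year 2) = 6×110 + 2×175 = 660 + 350 = 1010
link = 1230/1010 = 1.217822
Chained index = 100 × 1.118667 × 1.116705 × 1.217822 = 152.1328

152.13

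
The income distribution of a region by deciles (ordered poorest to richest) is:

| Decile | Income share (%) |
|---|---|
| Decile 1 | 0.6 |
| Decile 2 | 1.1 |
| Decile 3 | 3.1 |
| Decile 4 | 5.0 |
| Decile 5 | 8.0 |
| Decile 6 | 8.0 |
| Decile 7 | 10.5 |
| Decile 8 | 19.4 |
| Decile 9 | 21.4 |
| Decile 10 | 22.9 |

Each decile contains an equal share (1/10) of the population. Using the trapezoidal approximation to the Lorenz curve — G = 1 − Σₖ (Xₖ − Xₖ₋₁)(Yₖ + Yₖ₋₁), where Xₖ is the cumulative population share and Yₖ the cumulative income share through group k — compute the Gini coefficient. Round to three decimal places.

Cumulative income shares Yₖ: 0.0060, 0.0170, 0.0480, 0.0980, 0.1780, 0.2580, 0.3630, 0.5570, 0.7710, 1.0000
Σ (Xₖ−Xₖ₋₁)(Yₖ+Yₖ₋₁) = (1/10)(0.0060+0.0000) + (1/10)(0.0170+0.0060) + (1/10)(0.0480+0.0170) + (1/10)(0.0980+0.0480) + (1/10)(0.1780+0.0980) + (1/10)(0.2580+0.1780) + (1/10)(0.3630+0.2580) + (1/10)(0.5570+0.3630) + (1/10)(0.7710+0.5570) + (1/10)(1.0000+0.7710)
  = 0.0006 + 0.0023 + 0.0065 + 0.0146 + 0.0276 + 0.0436 + 0.0621 + 0.0920 + 0.1328 + 0.1771 = 0.5592
G = 1 − 0.5592 = 0.4408

0.441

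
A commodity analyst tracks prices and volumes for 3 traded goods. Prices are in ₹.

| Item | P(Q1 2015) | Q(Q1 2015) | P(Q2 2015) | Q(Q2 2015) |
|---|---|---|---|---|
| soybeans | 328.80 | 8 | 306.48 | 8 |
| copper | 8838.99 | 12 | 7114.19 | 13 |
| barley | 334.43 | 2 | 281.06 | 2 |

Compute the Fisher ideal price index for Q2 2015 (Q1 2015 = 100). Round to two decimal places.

80.80

Laspeyres component (base-period weights):
ΣP(Q2 2015)Q(Q1 2015) = 306.48×8 + 7114.19×12 + 281.06×2 = 2451.84 + 85370.28 + 562.12 = 88384.24
ΣP(Q1 2015)Q(Q1 2015) = 328.80×8 + 8838.99×12 + 334.43×2 = 2630.4 + 106067.88 + 668.86 = 109367.14
L = 88384.24 / 109367.14 × 100 = 80.8143
Paasche component (current-period weights):
ΣP(Q2 2015)Q(Q2 2015) = 306.48×8 + 7114.19×13 + 281.06×2 = 2451.84 + 92484.47 + 562.12 = 95498.43
ΣP(Q1 2015)Q(Q2 2015) = 328.80×8 + 8838.99×13 + 334.43×2 = 2630.4 + 114906.87 + 668.86 = 118206.13
P = 95498.43 / 118206.13 × 100 = 80.7897
Fisher = √(L × P) = √(80.8143 × 80.7897) = 80.8020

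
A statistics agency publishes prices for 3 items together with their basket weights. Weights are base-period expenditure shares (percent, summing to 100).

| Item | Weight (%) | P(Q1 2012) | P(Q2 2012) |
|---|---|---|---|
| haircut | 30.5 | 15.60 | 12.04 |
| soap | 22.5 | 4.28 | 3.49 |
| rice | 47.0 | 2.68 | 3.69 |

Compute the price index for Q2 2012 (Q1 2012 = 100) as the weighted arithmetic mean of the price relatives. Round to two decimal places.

106.60

haircut: 30.5 × (12.04/15.60) = 30.5 × 0.771795 = 23.5397
soap: 22.5 × (3.49/4.28) = 22.5 × 0.815421 = 18.3470
rice: 47.0 × (3.69/2.68) = 47.0 × 1.376866 = 64.7127
Index = Σ wᵢ·(p₁ᵢ/p₀ᵢ) = 23.5397 + 18.3470 + 64.7127 = 106.5994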